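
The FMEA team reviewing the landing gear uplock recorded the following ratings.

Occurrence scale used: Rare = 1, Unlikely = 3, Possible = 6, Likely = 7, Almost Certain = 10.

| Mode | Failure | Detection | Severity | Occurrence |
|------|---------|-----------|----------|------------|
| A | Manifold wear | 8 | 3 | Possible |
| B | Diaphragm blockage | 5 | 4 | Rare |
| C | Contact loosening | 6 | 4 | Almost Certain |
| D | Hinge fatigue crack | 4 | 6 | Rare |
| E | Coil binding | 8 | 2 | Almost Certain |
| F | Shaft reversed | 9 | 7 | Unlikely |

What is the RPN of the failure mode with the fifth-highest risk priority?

RPN = Severity × Occurrence × Detection:
  A: 3 × 6 × 8 = 144
  B: 4 × 1 × 5 = 20
  C: 4 × 10 × 6 = 240
  D: 6 × 1 × 4 = 24
  E: 2 × 10 × 8 = 160
  F: 7 × 3 × 9 = 189
Sorted descending: 240, 189, 160, 144, 24, 20.
The fifth-highest RPN is 24 (D).

24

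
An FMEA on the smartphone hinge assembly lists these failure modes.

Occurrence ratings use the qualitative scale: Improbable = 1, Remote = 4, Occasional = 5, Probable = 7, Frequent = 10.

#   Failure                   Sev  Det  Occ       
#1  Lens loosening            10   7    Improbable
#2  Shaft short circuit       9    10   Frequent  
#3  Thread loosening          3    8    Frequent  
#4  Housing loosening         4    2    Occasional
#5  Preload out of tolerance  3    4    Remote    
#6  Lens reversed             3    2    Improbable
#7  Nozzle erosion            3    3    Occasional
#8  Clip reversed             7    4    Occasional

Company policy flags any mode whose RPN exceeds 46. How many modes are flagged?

5

RPN = Severity × Occurrence × Detection:
  #1: 10 × 1 × 7 = 70
  #2: 9 × 10 × 10 = 900
  #3: 3 × 10 × 8 = 240
  #4: 4 × 5 × 2 = 40
  #5: 3 × 4 × 4 = 48
  #6: 3 × 1 × 2 = 6
  #7: 3 × 5 × 3 = 45
  #8: 7 × 5 × 4 = 140
Modes with RPN > 46: #1 (70), #2 (900), #3 (240), #5 (48), #8 (140) → 5.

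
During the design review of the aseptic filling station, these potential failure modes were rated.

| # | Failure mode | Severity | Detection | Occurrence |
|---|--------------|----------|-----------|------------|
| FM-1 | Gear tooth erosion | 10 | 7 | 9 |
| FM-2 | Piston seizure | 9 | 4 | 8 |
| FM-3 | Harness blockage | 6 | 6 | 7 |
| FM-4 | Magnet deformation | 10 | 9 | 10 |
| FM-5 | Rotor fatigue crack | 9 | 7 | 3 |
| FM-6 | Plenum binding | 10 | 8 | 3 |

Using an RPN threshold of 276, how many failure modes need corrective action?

3

RPN = Severity × Occurrence × Detection:
  FM-1: 10 × 9 × 7 = 630
  FM-2: 9 × 8 × 4 = 288
  FM-3: 6 × 7 × 6 = 252
  FM-4: 10 × 10 × 9 = 900
  FM-5: 9 × 3 × 7 = 189
  FM-6: 10 × 3 × 8 = 240
Modes with RPN ≥ 276: FM-1 (630), FM-2 (288), FM-4 (900) → 3.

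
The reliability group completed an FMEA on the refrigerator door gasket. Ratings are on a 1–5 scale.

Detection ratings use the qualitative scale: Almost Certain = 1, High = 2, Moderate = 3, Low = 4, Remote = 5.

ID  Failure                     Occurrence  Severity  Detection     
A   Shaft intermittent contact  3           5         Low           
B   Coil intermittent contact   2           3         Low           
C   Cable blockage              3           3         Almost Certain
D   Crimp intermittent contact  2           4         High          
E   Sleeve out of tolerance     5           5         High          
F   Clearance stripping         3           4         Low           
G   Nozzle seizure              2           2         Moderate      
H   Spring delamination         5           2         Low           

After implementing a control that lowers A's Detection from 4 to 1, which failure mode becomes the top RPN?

RPN = Severity × Occurrence × Detection:
  A: 5 × 3 × 4 = 60
  B: 3 × 2 × 4 = 24
  C: 3 × 3 × 1 = 9
  D: 4 × 2 × 2 = 16
  E: 5 × 5 × 2 = 50
  F: 4 × 3 × 4 = 48
  G: 2 × 2 × 3 = 12
  H: 2 × 5 × 4 = 40
After action: A → 5 × 3 × 1 = 15.
Revised RPNs: E=50, F=48, H=40, B=24, D=16, A=15, G=12, C=9.
Highest is now E (50).

E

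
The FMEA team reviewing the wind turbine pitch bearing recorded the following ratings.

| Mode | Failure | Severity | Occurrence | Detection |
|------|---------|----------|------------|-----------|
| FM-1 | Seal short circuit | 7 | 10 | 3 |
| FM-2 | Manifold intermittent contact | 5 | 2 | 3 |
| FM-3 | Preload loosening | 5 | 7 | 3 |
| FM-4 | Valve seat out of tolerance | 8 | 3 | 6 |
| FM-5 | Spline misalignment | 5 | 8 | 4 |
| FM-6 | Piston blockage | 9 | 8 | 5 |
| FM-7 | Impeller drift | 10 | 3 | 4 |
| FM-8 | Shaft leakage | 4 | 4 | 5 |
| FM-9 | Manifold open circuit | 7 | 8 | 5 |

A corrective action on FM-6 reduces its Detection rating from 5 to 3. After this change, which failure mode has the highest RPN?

FM-9

RPN = Severity × Occurrence × Detection:
  FM-1: 7 × 10 × 3 = 210
  FM-2: 5 × 2 × 3 = 30
  FM-3: 5 × 7 × 3 = 105
  FM-4: 8 × 3 × 6 = 144
  FM-5: 5 × 8 × 4 = 160
  FM-6: 9 × 8 × 5 = 360
  FM-7: 10 × 3 × 4 = 120
  FM-8: 4 × 4 × 5 = 80
  FM-9: 7 × 8 × 5 = 280
After action: FM-6 → 9 × 8 × 3 = 216.
Revised RPNs: FM-9=280, FM-6=216, FM-1=210, FM-5=160, FM-4=144, FM-7=120, FM-3=105, FM-8=80, FM-2=30.
Highest is now FM-9 (280).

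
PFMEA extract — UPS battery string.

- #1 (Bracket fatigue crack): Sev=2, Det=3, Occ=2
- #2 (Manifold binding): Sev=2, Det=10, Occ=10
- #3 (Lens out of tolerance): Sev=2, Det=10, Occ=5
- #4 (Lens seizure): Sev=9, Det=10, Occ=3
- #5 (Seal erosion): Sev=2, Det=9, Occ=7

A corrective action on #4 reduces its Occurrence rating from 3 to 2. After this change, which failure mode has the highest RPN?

RPN = Severity × Occurrence × Detection:
  #1: 2 × 2 × 3 = 12
  #2: 2 × 10 × 10 = 200
  #3: 2 × 5 × 10 = 100
  #4: 9 × 3 × 10 = 270
  #5: 2 × 7 × 9 = 126
After action: #4 → 9 × 2 × 10 = 180.
Revised RPNs: #2=200, #4=180, #5=126, #3=100, #1=12.
Highest is now #2 (200).

#2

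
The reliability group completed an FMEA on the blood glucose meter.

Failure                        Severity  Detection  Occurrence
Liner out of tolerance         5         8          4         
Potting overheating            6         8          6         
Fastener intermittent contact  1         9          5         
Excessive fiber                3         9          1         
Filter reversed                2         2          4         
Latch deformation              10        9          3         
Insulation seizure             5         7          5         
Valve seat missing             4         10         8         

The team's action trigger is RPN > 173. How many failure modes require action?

4

RPN = Severity × Occurrence × Detection:
  Liner out of tolerance: 5 × 4 × 8 = 160
  Potting overheating: 6 × 6 × 8 = 288
  Fastener intermittent contact: 1 × 5 × 9 = 45
  Excessive fiber: 3 × 1 × 9 = 27
  Filter reversed: 2 × 4 × 2 = 16
  Latch deformation: 10 × 3 × 9 = 270
  Insulation seizure: 5 × 5 × 7 = 175
  Valve seat missing: 4 × 8 × 10 = 320
Modes with RPN > 173: Potting overheating (288), Latch deformation (270), Insulation seizure (175), Valve seat missing (320) → 4.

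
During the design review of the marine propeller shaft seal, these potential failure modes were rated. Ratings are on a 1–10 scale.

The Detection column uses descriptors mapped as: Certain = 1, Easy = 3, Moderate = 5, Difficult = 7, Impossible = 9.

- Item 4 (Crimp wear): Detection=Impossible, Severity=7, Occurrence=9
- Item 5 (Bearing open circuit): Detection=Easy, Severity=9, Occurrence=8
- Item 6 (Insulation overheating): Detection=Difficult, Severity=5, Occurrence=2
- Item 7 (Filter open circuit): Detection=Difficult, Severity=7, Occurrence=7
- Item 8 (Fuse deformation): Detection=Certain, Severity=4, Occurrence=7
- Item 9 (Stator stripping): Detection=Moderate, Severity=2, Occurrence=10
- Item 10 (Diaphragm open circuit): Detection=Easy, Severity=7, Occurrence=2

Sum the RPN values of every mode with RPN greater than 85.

RPN = Severity × Occurrence × Detection:
  Item 4: 7 × 9 × 9 = 567
  Item 5: 9 × 8 × 3 = 216
  Item 6: 5 × 2 × 7 = 70
  Item 7: 7 × 7 × 7 = 343
  Item 8: 4 × 7 × 1 = 28
  Item 9: 2 × 10 × 5 = 100
  Item 10: 7 × 2 × 3 = 42
RPN > 85: Item 4 (567), Item 5 (216), Item 7 (343), Item 9 (100).
Sum: 567 + 216 + 343 + 100 = 1226.

1226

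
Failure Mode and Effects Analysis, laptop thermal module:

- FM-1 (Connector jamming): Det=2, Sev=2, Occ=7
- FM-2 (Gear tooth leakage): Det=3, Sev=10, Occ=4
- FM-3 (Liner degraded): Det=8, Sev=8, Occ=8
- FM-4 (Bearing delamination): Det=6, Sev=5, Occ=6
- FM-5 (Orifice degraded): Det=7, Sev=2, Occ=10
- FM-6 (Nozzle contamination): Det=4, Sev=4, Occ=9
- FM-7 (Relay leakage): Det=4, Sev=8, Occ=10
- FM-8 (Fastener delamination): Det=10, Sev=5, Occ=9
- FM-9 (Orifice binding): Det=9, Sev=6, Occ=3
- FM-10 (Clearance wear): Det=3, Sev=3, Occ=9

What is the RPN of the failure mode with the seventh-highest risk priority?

RPN = Severity × Occurrence × Detection:
  FM-1: 2 × 7 × 2 = 28
  FM-2: 10 × 4 × 3 = 120
  FM-3: 8 × 8 × 8 = 512
  FM-4: 5 × 6 × 6 = 180
  FM-5: 2 × 10 × 7 = 140
  FM-6: 4 × 9 × 4 = 144
  FM-7: 8 × 10 × 4 = 320
  FM-8: 5 × 9 × 10 = 450
  FM-9: 6 × 3 × 9 = 162
  FM-10: 3 × 9 × 3 = 81
Sorted descending: 512, 450, 320, 180, 162, 144, 140, 120, 81, 28.
The seventh-highest RPN is 140 (FM-5).

140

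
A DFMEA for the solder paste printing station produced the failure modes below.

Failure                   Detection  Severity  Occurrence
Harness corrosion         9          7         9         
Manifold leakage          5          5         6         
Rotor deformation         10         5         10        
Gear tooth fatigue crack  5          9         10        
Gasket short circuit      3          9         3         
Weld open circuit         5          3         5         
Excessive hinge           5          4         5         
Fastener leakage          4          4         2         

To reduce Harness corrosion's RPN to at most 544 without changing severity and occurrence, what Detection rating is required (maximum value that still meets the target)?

Harness corrosion: S=7, O=9, D=9 → current RPN = 567.
Fixed product = 63. Need 63 × D ≤ 544, so D ≤ 544/63 = 8.63.
Maximum integer Detection rating = 8 (gives RPN 504; D=9 would give 567 > 544).

8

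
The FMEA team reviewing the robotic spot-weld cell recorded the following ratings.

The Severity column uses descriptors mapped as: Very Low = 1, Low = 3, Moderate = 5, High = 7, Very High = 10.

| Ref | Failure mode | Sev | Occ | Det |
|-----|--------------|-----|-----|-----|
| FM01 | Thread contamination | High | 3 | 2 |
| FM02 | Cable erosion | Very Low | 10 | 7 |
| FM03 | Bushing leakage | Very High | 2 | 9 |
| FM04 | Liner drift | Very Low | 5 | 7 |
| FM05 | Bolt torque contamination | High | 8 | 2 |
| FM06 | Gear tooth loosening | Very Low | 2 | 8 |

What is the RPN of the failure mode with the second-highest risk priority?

RPN = Severity × Occurrence × Detection:
  FM01: 7 × 3 × 2 = 42
  FM02: 1 × 10 × 7 = 70
  FM03: 10 × 2 × 9 = 180
  FM04: 1 × 5 × 7 = 35
  FM05: 7 × 8 × 2 = 112
  FM06: 1 × 2 × 8 = 16
Sorted descending: 180, 112, 70, 42, 35, 16.
The second-highest RPN is 112 (FM05).

112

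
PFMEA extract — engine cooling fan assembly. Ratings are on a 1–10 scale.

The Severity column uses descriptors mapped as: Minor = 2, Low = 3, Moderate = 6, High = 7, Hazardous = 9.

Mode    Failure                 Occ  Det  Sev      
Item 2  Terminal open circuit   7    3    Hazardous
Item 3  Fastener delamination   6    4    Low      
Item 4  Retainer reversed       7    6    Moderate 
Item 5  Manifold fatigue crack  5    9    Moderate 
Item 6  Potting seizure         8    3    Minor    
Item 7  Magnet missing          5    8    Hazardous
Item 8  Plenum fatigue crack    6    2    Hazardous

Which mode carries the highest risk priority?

Item 7

RPN = Severity × Occurrence × Detection:
  Item 2: 9 × 7 × 3 = 189
  Item 3: 3 × 6 × 4 = 72
  Item 4: 6 × 7 × 6 = 252
  Item 5: 6 × 5 × 9 = 270
  Item 6: 2 × 8 × 3 = 48
  Item 7: 9 × 5 × 8 = 360
  Item 8: 9 × 6 × 2 = 108
Highest RPN is 360 → Item 7.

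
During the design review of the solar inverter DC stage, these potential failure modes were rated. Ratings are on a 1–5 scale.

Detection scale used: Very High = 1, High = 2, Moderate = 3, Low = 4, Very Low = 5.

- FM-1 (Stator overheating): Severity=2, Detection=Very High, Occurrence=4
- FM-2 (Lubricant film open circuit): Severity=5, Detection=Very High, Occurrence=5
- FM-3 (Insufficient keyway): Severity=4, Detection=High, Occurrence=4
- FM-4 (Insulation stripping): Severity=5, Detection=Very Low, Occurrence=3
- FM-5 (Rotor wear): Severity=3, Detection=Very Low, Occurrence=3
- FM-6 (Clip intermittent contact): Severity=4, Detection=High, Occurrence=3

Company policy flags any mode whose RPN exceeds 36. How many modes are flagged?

2

RPN = Severity × Occurrence × Detection:
  FM-1: 2 × 4 × 1 = 8
  FM-2: 5 × 5 × 1 = 25
  FM-3: 4 × 4 × 2 = 32
  FM-4: 5 × 3 × 5 = 75
  FM-5: 3 × 3 × 5 = 45
  FM-6: 4 × 3 × 2 = 24
Modes with RPN > 36: FM-4 (75), FM-5 (45) → 2.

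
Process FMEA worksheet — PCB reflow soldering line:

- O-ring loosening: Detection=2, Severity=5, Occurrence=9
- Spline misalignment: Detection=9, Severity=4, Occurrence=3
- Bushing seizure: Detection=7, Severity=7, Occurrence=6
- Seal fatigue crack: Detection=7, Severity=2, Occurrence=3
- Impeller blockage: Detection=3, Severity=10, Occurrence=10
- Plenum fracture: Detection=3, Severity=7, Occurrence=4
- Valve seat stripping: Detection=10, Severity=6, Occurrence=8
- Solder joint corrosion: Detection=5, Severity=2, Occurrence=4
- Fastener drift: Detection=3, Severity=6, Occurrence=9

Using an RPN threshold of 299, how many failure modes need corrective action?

RPN = Severity × Occurrence × Detection:
  O-ring loosening: 5 × 9 × 2 = 90
  Spline misalignment: 4 × 3 × 9 = 108
  Bushing seizure: 7 × 6 × 7 = 294
  Seal fatigue crack: 2 × 3 × 7 = 42
  Impeller blockage: 10 × 10 × 3 = 300
  Plenum fracture: 7 × 4 × 3 = 84
  Valve seat stripping: 6 × 8 × 10 = 480
  Solder joint corrosion: 2 × 4 × 5 = 40
  Fastener drift: 6 × 9 × 3 = 162
Modes with RPN ≥ 299: Impeller blockage (300), Valve seat stripping (480) → 2.

2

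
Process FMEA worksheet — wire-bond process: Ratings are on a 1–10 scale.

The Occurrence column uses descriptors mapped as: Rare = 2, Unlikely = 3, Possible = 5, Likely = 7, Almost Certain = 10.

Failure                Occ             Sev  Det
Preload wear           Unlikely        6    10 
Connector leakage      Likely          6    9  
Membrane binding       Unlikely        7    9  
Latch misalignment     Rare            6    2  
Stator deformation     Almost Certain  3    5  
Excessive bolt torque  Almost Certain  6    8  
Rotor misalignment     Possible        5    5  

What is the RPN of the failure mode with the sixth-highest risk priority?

RPN = Severity × Occurrence × Detection:
  Preload wear: 6 × 3 × 10 = 180
  Connector leakage: 6 × 7 × 9 = 378
  Membrane binding: 7 × 3 × 9 = 189
  Latch misalignment: 6 × 2 × 2 = 24
  Stator deformation: 3 × 10 × 5 = 150
  Excessive bolt torque: 6 × 10 × 8 = 480
  Rotor misalignment: 5 × 5 × 5 = 125
Sorted descending: 480, 378, 189, 180, 150, 125, 24.
The sixth-highest RPN is 125 (Rotor misalignment).

125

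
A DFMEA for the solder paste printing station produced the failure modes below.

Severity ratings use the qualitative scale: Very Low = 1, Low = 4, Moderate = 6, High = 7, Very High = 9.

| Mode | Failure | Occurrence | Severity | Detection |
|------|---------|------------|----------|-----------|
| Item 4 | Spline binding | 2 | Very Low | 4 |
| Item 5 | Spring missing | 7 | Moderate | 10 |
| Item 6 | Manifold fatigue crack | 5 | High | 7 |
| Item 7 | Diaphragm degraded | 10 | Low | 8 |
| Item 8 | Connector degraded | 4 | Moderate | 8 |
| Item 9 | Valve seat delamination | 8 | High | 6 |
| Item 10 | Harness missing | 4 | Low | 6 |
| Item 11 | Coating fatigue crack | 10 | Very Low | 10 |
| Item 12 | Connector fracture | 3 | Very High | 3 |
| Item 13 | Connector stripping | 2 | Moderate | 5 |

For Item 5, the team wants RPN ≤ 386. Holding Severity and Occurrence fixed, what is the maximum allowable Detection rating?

9

Item 5: S=6, O=7, D=10 → current RPN = 420.
Fixed product = 42. Need 42 × D ≤ 386, so D ≤ 386/42 = 9.19.
Maximum integer Detection rating = 9 (gives RPN 378; D=10 would give 420 > 386).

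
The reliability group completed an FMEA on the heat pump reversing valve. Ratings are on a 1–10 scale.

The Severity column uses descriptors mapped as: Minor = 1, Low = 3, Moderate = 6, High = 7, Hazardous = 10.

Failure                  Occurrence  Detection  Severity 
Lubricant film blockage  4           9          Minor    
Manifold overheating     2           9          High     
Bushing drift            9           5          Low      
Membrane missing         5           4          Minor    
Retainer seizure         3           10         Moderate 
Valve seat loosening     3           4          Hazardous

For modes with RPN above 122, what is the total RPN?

RPN = Severity × Occurrence × Detection:
  Lubricant film blockage: 1 × 4 × 9 = 36
  Manifold overheating: 7 × 2 × 9 = 126
  Bushing drift: 3 × 9 × 5 = 135
  Membrane missing: 1 × 5 × 4 = 20
  Retainer seizure: 6 × 3 × 10 = 180
  Valve seat loosening: 10 × 3 × 4 = 120
RPN > 122: Manifold overheating (126), Bushing drift (135), Retainer seizure (180).
Sum: 126 + 135 + 180 = 441.

441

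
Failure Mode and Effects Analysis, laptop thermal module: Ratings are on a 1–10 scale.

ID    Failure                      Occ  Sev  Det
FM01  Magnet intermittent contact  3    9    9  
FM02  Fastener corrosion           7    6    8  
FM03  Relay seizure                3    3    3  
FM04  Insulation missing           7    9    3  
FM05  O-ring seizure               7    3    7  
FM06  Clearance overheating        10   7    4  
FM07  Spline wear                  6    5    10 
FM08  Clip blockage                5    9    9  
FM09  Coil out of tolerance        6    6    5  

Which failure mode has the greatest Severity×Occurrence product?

Criticality = Severity × Occurrence:
  FM01: 9 × 3 = 27
  FM02: 6 × 7 = 42
  FM03: 3 × 3 = 9
  FM04: 9 × 7 = 63
  FM05: 3 × 7 = 21
  FM06: 7 × 10 = 70
  FM07: 5 × 6 = 30
  FM08: 9 × 5 = 45
  FM09: 6 × 6 = 36
Highest criticality is 70 → FM06.

FM06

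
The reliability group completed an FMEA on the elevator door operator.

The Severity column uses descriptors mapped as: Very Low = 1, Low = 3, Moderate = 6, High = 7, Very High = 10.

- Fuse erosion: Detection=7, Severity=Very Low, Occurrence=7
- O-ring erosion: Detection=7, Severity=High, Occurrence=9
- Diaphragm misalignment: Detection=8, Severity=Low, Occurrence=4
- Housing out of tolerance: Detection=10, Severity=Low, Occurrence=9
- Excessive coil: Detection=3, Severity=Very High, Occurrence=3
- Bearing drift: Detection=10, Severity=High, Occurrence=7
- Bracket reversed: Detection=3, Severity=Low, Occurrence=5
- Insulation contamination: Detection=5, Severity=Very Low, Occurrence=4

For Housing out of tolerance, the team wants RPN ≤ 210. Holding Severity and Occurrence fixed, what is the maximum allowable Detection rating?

7

Housing out of tolerance: S=3, O=9, D=10 → current RPN = 270.
Fixed product = 27. Need 27 × D ≤ 210, so D ≤ 210/27 = 7.78.
Maximum integer Detection rating = 7 (gives RPN 189; D=8 would give 216 > 210).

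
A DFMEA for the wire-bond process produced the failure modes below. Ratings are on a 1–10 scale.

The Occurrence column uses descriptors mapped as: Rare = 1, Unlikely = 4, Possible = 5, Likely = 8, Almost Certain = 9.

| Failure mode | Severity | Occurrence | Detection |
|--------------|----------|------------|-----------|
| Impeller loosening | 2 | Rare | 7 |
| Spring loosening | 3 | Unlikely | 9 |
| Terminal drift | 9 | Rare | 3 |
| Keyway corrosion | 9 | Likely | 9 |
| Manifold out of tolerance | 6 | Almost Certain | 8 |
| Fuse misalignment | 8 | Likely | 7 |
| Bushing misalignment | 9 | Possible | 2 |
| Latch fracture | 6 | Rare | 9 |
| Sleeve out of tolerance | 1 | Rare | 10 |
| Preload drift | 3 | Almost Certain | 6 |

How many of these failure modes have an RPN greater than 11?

RPN = Severity × Occurrence × Detection:
  Impeller loosening: 2 × 1 × 7 = 14
  Spring loosening: 3 × 4 × 9 = 108
  Terminal drift: 9 × 1 × 3 = 27
  Keyway corrosion: 9 × 8 × 9 = 648
  Manifold out of tolerance: 6 × 9 × 8 = 432
  Fuse misalignment: 8 × 8 × 7 = 448
  Bushing misalignment: 9 × 5 × 2 = 90
  Latch fracture: 6 × 1 × 9 = 54
  Sleeve out of tolerance: 1 × 1 × 10 = 10
  Preload drift: 3 × 9 × 6 = 162
Modes with RPN > 11: Impeller loosening (14), Spring loosening (108), Terminal drift (27), Keyway corrosion (648), Manifold out of tolerance (432), Fuse misalignment (448), Bushing misalignment (90), Latch fracture (54), Preload drift (162) → 9.

9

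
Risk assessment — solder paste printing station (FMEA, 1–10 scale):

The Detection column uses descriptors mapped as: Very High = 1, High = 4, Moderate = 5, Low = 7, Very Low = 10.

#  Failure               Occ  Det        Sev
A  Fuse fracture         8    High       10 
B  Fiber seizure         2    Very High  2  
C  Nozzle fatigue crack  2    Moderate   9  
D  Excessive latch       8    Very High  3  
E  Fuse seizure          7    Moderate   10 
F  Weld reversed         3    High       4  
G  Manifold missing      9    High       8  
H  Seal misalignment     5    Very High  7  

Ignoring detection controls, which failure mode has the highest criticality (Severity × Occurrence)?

A

Criticality = Severity × Occurrence:
  A: 10 × 8 = 80
  B: 2 × 2 = 4
  C: 9 × 2 = 18
  D: 3 × 8 = 24
  E: 10 × 7 = 70
  F: 4 × 3 = 12
  G: 8 × 9 = 72
  H: 7 × 5 = 35
Highest criticality is 80 → A.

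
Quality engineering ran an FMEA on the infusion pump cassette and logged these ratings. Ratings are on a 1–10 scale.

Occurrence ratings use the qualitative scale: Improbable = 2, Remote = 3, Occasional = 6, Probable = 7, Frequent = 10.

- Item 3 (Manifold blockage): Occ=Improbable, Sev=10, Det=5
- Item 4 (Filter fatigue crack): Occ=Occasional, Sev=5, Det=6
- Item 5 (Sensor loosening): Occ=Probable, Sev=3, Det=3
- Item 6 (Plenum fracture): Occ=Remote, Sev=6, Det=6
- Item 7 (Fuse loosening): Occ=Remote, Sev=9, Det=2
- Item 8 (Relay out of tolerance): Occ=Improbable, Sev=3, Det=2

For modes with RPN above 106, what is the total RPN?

RPN = Severity × Occurrence × Detection:
  Item 3: 10 × 2 × 5 = 100
  Item 4: 5 × 6 × 6 = 180
  Item 5: 3 × 7 × 3 = 63
  Item 6: 6 × 3 × 6 = 108
  Item 7: 9 × 3 × 2 = 54
  Item 8: 3 × 2 × 2 = 12
RPN > 106: Item 4 (180), Item 6 (108).
Sum: 180 + 108 = 288.

288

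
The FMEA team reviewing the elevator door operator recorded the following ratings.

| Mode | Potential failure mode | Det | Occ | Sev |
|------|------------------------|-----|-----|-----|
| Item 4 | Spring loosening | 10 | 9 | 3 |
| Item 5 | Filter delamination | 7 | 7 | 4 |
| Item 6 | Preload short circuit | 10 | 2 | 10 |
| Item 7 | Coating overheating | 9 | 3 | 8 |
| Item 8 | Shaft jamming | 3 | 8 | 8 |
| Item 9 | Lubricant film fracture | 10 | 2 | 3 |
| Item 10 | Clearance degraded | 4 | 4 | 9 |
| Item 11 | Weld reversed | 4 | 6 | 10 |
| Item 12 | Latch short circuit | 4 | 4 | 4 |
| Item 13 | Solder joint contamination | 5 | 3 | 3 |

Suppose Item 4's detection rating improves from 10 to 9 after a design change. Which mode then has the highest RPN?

Item 4

RPN = Severity × Occurrence × Detection:
  Item 4: 3 × 9 × 10 = 270
  Item 5: 4 × 7 × 7 = 196
  Item 6: 10 × 2 × 10 = 200
  Item 7: 8 × 3 × 9 = 216
  Item 8: 8 × 8 × 3 = 192
  Item 9: 3 × 2 × 10 = 60
  Item 10: 9 × 4 × 4 = 144
  Item 11: 10 × 6 × 4 = 240
  Item 12: 4 × 4 × 4 = 64
  Item 13: 3 × 3 × 5 = 45
After action: Item 4 → 3 × 9 × 9 = 243.
Revised RPNs: Item 4=243, Item 11=240, Item 7=216, Item 6=200, Item 5=196, Item 8=192, Item 10=144, Item 12=64, Item 9=60, Item 13=45.
Highest is now Item 4 (243).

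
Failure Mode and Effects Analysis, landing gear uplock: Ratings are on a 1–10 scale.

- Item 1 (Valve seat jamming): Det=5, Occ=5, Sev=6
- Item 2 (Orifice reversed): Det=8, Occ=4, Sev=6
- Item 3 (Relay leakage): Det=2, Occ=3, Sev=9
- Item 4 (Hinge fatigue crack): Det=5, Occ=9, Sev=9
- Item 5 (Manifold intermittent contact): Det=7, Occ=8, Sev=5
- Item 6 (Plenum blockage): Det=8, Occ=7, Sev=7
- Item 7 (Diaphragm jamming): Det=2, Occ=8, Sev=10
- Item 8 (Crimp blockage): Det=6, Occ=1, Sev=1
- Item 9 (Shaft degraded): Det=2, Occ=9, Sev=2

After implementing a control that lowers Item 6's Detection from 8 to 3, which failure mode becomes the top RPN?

Item 4

RPN = Severity × Occurrence × Detection:
  Item 1: 6 × 5 × 5 = 150
  Item 2: 6 × 4 × 8 = 192
  Item 3: 9 × 3 × 2 = 54
  Item 4: 9 × 9 × 5 = 405
  Item 5: 5 × 8 × 7 = 280
  Item 6: 7 × 7 × 8 = 392
  Item 7: 10 × 8 × 2 = 160
  Item 8: 1 × 1 × 6 = 6
  Item 9: 2 × 9 × 2 = 36
After action: Item 6 → 7 × 7 × 3 = 147.
Revised RPNs: Item 4=405, Item 5=280, Item 2=192, Item 7=160, Item 1=150, Item 6=147, Item 3=54, Item 9=36, Item 8=6.
Highest is now Item 4 (405).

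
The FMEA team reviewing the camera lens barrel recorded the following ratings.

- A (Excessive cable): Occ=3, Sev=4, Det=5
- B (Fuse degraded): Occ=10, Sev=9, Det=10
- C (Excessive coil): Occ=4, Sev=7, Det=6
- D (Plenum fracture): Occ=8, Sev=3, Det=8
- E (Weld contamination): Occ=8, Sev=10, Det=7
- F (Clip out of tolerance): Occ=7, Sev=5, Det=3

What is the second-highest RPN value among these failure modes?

RPN = Severity × Occurrence × Detection:
  A: 4 × 3 × 5 = 60
  B: 9 × 10 × 10 = 900
  C: 7 × 4 × 6 = 168
  D: 3 × 8 × 8 = 192
  E: 10 × 8 × 7 = 560
  F: 5 × 7 × 3 = 105
Sorted descending: 900, 560, 192, 168, 105, 60.
The second-highest RPN is 560 (E).

560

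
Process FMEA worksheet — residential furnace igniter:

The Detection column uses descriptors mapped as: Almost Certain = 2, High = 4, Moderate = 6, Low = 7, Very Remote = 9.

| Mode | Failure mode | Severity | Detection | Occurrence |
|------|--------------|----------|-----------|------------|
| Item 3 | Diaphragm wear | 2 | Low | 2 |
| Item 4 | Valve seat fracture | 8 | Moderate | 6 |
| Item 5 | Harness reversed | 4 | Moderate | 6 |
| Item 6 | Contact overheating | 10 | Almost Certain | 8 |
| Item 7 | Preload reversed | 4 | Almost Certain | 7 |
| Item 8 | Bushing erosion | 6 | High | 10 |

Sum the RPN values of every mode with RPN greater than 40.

888

RPN = Severity × Occurrence × Detection:
  Item 3: 2 × 2 × 7 = 28
  Item 4: 8 × 6 × 6 = 288
  Item 5: 4 × 6 × 6 = 144
  Item 6: 10 × 8 × 2 = 160
  Item 7: 4 × 7 × 2 = 56
  Item 8: 6 × 10 × 4 = 240
RPN > 40: Item 4 (288), Item 5 (144), Item 6 (160), Item 7 (56), Item 8 (240).
Sum: 288 + 144 + 160 + 56 + 240 = 888.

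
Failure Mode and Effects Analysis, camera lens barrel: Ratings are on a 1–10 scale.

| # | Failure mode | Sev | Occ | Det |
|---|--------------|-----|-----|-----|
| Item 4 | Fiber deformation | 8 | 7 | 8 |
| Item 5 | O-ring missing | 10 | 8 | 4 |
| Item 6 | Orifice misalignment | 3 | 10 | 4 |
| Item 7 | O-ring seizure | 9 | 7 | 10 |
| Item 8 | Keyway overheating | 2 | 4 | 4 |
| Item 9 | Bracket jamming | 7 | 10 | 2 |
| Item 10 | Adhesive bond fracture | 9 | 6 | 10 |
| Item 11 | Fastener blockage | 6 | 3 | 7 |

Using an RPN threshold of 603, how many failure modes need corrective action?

1

RPN = Severity × Occurrence × Detection:
  Item 4: 8 × 7 × 8 = 448
  Item 5: 10 × 8 × 4 = 320
  Item 6: 3 × 10 × 4 = 120
  Item 7: 9 × 7 × 10 = 630
  Item 8: 2 × 4 × 4 = 32
  Item 9: 7 × 10 × 2 = 140
  Item 10: 9 × 6 × 10 = 540
  Item 11: 6 × 3 × 7 = 126
Modes with RPN ≥ 603: Item 7 (630) → 1.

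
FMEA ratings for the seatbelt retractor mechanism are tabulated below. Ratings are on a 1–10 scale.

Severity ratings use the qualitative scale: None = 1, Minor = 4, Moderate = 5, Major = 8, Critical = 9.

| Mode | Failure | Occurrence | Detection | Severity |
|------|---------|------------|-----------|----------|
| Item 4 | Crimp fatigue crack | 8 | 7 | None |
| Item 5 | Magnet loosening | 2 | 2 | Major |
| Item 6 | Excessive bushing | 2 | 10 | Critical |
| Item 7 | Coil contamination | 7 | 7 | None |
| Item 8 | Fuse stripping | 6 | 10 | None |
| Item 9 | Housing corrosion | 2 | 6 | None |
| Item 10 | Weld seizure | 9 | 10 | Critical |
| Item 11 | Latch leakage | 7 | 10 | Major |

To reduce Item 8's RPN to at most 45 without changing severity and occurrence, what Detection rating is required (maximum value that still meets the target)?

7

Item 8: S=1, O=6, D=10 → current RPN = 60.
Fixed product = 6. Need 6 × D ≤ 45, so D ≤ 45/6 = 7.50.
Maximum integer Detection rating = 7 (gives RPN 42; D=8 would give 48 > 45).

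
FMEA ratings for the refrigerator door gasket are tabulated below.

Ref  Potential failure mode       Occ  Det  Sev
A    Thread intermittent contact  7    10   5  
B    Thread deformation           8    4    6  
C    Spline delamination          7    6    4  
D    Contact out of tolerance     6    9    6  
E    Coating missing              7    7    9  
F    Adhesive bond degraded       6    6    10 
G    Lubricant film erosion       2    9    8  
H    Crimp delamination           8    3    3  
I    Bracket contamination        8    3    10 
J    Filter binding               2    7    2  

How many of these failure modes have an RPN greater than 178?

RPN = Severity × Occurrence × Detection:
  A: 5 × 7 × 10 = 350
  B: 6 × 8 × 4 = 192
  C: 4 × 7 × 6 = 168
  D: 6 × 6 × 9 = 324
  E: 9 × 7 × 7 = 441
  F: 10 × 6 × 6 = 360
  G: 8 × 2 × 9 = 144
  H: 3 × 8 × 3 = 72
  I: 10 × 8 × 3 = 240
  J: 2 × 2 × 7 = 28
Modes with RPN > 178: A (350), B (192), D (324), E (441), F (360), I (240) → 6.

6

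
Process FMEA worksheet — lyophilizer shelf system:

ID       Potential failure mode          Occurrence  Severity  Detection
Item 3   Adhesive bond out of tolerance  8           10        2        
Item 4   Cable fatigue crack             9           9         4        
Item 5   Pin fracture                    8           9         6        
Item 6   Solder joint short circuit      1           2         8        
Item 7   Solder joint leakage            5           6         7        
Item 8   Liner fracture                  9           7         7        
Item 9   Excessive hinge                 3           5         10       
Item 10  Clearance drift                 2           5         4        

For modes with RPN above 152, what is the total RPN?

1567

RPN = Severity × Occurrence × Detection:
  Item 3: 10 × 8 × 2 = 160
  Item 4: 9 × 9 × 4 = 324
  Item 5: 9 × 8 × 6 = 432
  Item 6: 2 × 1 × 8 = 16
  Item 7: 6 × 5 × 7 = 210
  Item 8: 7 × 9 × 7 = 441
  Item 9: 5 × 3 × 10 = 150
  Item 10: 5 × 2 × 4 = 40
RPN > 152: Item 3 (160), Item 4 (324), Item 5 (432), Item 7 (210), Item 8 (441).
Sum: 160 + 324 + 432 + 210 + 441 = 1567.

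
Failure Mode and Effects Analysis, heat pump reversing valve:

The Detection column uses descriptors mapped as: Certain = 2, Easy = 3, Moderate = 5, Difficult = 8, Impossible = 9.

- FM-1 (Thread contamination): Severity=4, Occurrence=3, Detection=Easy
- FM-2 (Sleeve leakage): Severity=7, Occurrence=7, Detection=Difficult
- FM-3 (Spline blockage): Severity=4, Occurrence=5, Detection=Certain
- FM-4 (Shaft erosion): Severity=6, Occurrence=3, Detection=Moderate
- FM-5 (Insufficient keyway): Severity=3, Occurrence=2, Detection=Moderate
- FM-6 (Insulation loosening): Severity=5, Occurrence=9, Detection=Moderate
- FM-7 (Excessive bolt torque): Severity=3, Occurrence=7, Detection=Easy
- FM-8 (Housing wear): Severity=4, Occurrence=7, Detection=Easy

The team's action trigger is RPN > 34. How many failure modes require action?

7

RPN = Severity × Occurrence × Detection:
  FM-1: 4 × 3 × 3 = 36
  FM-2: 7 × 7 × 8 = 392
  FM-3: 4 × 5 × 2 = 40
  FM-4: 6 × 3 × 5 = 90
  FM-5: 3 × 2 × 5 = 30
  FM-6: 5 × 9 × 5 = 225
  FM-7: 3 × 7 × 3 = 63
  FM-8: 4 × 7 × 3 = 84
Modes with RPN > 34: FM-1 (36), FM-2 (392), FM-3 (40), FM-4 (90), FM-6 (225), FM-7 (63), FM-8 (84) → 7.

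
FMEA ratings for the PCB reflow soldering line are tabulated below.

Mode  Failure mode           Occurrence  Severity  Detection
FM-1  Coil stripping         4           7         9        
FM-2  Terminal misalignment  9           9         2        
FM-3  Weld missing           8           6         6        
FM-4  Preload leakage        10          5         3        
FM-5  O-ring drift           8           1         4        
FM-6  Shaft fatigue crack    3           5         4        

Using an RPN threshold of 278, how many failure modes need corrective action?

RPN = Severity × Occurrence × Detection:
  FM-1: 7 × 4 × 9 = 252
  FM-2: 9 × 9 × 2 = 162
  FM-3: 6 × 8 × 6 = 288
  FM-4: 5 × 10 × 3 = 150
  FM-5: 1 × 8 × 4 = 32
  FM-6: 5 × 3 × 4 = 60
Modes with RPN ≥ 278: FM-3 (288) → 1.

1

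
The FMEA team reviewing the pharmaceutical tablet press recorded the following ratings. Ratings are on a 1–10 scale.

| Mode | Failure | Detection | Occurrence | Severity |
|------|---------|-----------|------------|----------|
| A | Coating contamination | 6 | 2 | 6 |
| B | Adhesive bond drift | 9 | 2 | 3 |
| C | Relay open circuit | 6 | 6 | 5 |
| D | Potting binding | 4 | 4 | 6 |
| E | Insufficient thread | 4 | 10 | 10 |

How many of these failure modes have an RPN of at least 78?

3

RPN = Severity × Occurrence × Detection:
  A: 6 × 2 × 6 = 72
  B: 3 × 2 × 9 = 54
  C: 5 × 6 × 6 = 180
  D: 6 × 4 × 4 = 96
  E: 10 × 10 × 4 = 400
Modes with RPN ≥ 78: C (180), D (96), E (400) → 3.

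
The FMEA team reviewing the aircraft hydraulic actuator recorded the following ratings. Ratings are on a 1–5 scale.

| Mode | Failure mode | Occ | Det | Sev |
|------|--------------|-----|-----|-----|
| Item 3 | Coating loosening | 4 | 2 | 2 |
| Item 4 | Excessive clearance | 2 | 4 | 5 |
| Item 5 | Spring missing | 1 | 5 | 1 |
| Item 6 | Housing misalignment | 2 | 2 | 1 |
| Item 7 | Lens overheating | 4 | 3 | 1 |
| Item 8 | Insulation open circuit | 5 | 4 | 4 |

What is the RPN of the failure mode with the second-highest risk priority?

RPN = Severity × Occurrence × Detection:
  Item 3: 2 × 4 × 2 = 16
  Item 4: 5 × 2 × 4 = 40
  Item 5: 1 × 1 × 5 = 5
  Item 6: 1 × 2 × 2 = 4
  Item 7: 1 × 4 × 3 = 12
  Item 8: 4 × 5 × 4 = 80
Sorted descending: 80, 40, 16, 12, 5, 4.
The second-highest RPN is 40 (Item 4).

40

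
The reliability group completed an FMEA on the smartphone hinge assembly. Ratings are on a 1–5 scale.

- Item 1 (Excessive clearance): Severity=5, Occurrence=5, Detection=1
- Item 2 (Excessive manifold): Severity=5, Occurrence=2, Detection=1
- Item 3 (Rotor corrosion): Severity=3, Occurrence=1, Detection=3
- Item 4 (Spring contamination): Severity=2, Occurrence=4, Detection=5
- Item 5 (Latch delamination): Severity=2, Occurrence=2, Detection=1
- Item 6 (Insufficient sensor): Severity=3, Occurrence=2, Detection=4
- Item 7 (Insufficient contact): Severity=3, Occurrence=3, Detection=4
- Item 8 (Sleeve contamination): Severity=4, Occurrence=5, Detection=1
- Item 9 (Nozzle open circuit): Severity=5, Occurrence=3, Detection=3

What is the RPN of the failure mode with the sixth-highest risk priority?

RPN = Severity × Occurrence × Detection:
  Item 1: 5 × 5 × 1 = 25
  Item 2: 5 × 2 × 1 = 10
  Item 3: 3 × 1 × 3 = 9
  Item 4: 2 × 4 × 5 = 40
  Item 5: 2 × 2 × 1 = 4
  Item 6: 3 × 2 × 4 = 24
  Item 7: 3 × 3 × 4 = 36
  Item 8: 4 × 5 × 1 = 20
  Item 9: 5 × 3 × 3 = 45
Sorted descending: 45, 40, 36, 25, 24, 20, 10, 9, 4.
The sixth-highest RPN is 20 (Item 8).

20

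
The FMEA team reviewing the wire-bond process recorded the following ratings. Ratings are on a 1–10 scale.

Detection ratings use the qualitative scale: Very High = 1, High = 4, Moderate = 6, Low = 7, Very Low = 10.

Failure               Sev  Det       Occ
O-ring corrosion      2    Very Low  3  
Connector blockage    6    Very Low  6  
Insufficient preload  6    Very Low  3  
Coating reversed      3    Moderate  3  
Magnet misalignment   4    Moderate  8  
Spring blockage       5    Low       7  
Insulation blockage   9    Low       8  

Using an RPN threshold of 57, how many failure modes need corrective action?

RPN = Severity × Occurrence × Detection:
  O-ring corrosion: 2 × 3 × 10 = 60
  Connector blockage: 6 × 6 × 10 = 360
  Insufficient preload: 6 × 3 × 10 = 180
  Coating reversed: 3 × 3 × 6 = 54
  Magnet misalignment: 4 × 8 × 6 = 192
  Spring blockage: 5 × 7 × 7 = 245
  Insulation blockage: 9 × 8 × 7 = 504
Modes with RPN ≥ 57: O-ring corrosion (60), Connector blockage (360), Insufficient preload (180), Magnet misalignment (192), Spring blockage (245), Insulation blockage (504) → 6.

6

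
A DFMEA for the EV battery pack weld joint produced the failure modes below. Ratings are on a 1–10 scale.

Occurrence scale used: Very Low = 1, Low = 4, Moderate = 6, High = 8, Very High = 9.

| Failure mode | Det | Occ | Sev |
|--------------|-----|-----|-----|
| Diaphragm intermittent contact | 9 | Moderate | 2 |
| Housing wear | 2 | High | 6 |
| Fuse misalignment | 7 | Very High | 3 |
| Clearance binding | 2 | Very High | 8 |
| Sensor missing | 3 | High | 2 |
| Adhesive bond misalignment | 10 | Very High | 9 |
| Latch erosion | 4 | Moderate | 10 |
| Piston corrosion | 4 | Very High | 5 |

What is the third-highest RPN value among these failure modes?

189

RPN = Severity × Occurrence × Detection:
  Diaphragm intermittent contact: 2 × 6 × 9 = 108
  Housing wear: 6 × 8 × 2 = 96
  Fuse misalignment: 3 × 9 × 7 = 189
  Clearance binding: 8 × 9 × 2 = 144
  Sensor missing: 2 × 8 × 3 = 48
  Adhesive bond misalignment: 9 × 9 × 10 = 810
  Latch erosion: 10 × 6 × 4 = 240
  Piston corrosion: 5 × 9 × 4 = 180
Sorted descending: 810, 240, 189, 180, 144, 108, 96, 48.
The third-highest RPN is 189 (Fuse misalignment).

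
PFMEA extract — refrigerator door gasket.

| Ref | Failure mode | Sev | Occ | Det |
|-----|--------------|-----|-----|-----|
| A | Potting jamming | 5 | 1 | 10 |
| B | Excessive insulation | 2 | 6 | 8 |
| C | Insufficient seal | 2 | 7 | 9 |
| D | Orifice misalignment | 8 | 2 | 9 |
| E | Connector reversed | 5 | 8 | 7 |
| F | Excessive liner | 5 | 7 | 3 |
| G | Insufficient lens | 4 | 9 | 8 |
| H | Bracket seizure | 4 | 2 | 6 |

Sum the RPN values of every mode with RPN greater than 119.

RPN = Severity × Occurrence × Detection:
  A: 5 × 1 × 10 = 50
  B: 2 × 6 × 8 = 96
  C: 2 × 7 × 9 = 126
  D: 8 × 2 × 9 = 144
  E: 5 × 8 × 7 = 280
  F: 5 × 7 × 3 = 105
  G: 4 × 9 × 8 = 288
  H: 4 × 2 × 6 = 48
RPN > 119: C (126), D (144), E (280), G (288).
Sum: 126 + 144 + 280 + 288 = 838.

838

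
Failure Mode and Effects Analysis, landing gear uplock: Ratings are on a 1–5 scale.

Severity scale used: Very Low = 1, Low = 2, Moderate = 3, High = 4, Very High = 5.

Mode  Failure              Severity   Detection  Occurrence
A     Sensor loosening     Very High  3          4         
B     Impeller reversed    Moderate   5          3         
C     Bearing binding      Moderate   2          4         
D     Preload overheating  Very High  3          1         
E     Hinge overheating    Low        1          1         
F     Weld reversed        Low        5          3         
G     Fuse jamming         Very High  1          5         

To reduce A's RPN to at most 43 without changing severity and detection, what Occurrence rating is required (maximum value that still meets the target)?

2

A: S=5, O=4, D=3 → current RPN = 60.
Fixed product = 15. Need 15 × O ≤ 43, so O ≤ 43/15 = 2.87.
Maximum integer Occurrence rating = 2 (gives RPN 30; O=3 would give 45 > 43).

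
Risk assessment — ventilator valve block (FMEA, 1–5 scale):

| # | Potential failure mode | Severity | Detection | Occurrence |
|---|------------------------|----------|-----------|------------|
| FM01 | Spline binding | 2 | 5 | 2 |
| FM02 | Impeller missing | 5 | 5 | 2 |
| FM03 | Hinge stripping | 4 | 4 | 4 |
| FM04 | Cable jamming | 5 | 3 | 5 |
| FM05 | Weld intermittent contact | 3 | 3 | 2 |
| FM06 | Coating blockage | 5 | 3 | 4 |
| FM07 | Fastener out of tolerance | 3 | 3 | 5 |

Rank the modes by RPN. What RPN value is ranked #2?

RPN = Severity × Occurrence × Detection:
  FM01: 2 × 2 × 5 = 20
  FM02: 5 × 2 × 5 = 50
  FM03: 4 × 4 × 4 = 64
  FM04: 5 × 5 × 3 = 75
  FM05: 3 × 2 × 3 = 18
  FM06: 5 × 4 × 3 = 60
  FM07: 3 × 5 × 3 = 45
Sorted descending: 75, 64, 60, 50, 45, 20, 18.
The second-highest RPN is 64 (FM03).

64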